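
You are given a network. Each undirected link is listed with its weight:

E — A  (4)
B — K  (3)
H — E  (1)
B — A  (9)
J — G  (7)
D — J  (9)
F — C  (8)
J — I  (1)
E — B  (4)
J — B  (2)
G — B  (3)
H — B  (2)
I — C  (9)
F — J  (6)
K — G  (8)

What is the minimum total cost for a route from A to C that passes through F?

Shortest A→F: A–E–H–B–J–F = 15
Best F to C: F–C costing 8
Total via F: 15 + 8 = 23.

23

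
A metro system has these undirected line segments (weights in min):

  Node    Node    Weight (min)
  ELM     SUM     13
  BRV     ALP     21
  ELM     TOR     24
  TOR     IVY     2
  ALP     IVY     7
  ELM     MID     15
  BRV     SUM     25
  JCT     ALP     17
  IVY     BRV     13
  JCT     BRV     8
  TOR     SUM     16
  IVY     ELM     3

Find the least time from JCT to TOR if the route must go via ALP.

26 min

Shortest JCT→ALP: JCT–ALP = 17
Best ALP to TOR: ALP–IVY–TOR costing 9
Total via ALP: 17 + 9 = 26 min.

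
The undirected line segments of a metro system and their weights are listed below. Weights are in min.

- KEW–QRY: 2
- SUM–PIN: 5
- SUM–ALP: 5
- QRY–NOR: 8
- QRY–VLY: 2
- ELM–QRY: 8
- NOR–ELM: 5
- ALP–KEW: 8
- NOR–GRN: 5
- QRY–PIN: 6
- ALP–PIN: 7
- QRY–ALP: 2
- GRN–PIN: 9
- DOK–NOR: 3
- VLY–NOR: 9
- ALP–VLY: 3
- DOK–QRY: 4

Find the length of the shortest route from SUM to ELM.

Running Dijkstra from SUM:
SUM: 0
PIN: 5  (via SUM)
ALP: 5  (via SUM)
QRY: 7  (via ALP)
VLY: 8  (via ALP)
KEW: 9  (via QRY)
DOK: 11  (via QRY)
GRN: 14  (via PIN)
NOR: 14  (via DOK)
ELM: 15  (via QRY)
Shortest route: SUM → ALP → QRY → ELM = 15 min.

15 min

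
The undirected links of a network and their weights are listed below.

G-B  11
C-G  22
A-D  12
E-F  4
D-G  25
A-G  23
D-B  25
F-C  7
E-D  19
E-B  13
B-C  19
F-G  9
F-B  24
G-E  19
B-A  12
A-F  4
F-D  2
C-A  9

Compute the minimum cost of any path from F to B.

16

Enumerating some paths:
F–G–B: 9+11 = 20
F–E–B: 4+13 = 17
F–A–B: 4+12 = 16
The minimum is 16 via F–A–B.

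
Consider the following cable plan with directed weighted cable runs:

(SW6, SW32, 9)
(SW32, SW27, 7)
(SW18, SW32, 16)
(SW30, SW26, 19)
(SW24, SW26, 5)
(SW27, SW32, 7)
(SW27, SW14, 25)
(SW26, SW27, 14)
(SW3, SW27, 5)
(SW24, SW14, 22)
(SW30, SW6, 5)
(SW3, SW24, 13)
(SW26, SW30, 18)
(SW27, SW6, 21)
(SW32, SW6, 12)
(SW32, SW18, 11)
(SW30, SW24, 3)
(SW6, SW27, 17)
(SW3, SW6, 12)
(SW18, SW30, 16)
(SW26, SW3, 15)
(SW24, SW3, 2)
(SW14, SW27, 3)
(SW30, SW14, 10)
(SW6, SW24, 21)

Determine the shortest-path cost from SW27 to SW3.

39

Candidate routes:
SW27 → SW32 → SW18 → SW30 → SW24 → SW3: 7+11+16+3+2 = 39
SW27 → SW6 → SW24 → SW3: 21+21+2 = 44
SW27 → SW32 → SW6 → SW24 → SW3: 7+12+21+2 = 42
The minimum is 39 via SW27 → SW32 → SW18 → SW30 → SW24 → SW3.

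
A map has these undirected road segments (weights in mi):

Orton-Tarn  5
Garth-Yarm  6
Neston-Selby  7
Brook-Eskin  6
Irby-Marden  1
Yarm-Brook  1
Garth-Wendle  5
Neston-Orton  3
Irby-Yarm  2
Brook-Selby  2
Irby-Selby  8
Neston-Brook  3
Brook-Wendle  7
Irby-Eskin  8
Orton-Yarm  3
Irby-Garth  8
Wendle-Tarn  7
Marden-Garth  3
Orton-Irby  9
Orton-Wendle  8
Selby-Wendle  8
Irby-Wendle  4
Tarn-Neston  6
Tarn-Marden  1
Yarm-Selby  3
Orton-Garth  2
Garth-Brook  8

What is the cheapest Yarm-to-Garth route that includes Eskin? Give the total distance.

Shortest Yarm→Eskin: Yarm → Brook → Eskin = 7
Best Eskin to Garth: Eskin → Irby → Marden → Garth costing 12
Total via Eskin: 7 + 12 = 19 mi.

19 mi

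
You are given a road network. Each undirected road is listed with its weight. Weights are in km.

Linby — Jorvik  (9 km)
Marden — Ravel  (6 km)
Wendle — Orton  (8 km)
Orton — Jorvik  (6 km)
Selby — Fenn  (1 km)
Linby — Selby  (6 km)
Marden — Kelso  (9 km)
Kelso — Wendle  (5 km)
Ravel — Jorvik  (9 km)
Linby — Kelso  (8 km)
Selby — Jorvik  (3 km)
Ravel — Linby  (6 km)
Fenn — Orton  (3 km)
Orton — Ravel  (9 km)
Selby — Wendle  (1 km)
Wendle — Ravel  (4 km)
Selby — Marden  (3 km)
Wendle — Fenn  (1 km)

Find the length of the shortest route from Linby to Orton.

10 km

Settle nodes by increasing distance from Linby:
Linby: 0
Selby: 6  (via Linby)
Ravel: 6  (via Linby)
Wendle: 7  (via Selby)
Fenn: 7  (via Selby)
Kelso: 8  (via Linby)
Marden: 9  (via Selby)
Jorvik: 9  (via Linby)
Orton: 10  (via Fenn)
Shortest route: Linby–Selby–Fenn–Orton = 10 km.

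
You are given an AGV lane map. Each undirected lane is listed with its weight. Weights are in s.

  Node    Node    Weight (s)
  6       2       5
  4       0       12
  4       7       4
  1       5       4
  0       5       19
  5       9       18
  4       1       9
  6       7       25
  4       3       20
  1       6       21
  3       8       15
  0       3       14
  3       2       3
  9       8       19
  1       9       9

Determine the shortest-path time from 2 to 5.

30 s

Running Dijkstra from 2:
2: 0
3: 3  (via 2)
6: 5  (via 2)
0: 17  (via 3)
8: 18  (via 3)
4: 23  (via 3)
1: 26  (via 6)
7: 27  (via 4)
5: 30  (via 1)
Shortest route: 2–6–1–5 = 30 s.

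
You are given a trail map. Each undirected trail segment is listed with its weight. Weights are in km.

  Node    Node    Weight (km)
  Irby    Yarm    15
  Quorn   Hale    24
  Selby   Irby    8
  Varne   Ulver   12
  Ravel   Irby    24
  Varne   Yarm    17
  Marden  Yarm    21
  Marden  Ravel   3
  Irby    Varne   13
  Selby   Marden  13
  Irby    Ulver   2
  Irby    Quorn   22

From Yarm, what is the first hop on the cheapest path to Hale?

Candidate routes:
Yarm → Varne → Irby → Quorn → Hale: 17+13+22+24 = 76
Yarm → Irby → Quorn → Hale: 15+22+24 = 61
Yarm → Varne → Ulver → Irby → Quorn → Hale: 17+12+2+22+24 = 77
Cheapest is Yarm → Irby → Quorn → Hale at 61 km.
So from Yarm the first move is to Irby.

Irby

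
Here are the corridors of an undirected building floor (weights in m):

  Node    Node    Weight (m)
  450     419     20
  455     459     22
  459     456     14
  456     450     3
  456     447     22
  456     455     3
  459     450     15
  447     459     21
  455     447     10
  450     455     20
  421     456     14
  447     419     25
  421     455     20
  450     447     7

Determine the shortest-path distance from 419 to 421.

37 m

Settle nodes by increasing distance from 419:
419: 0
450: 20  (via 419)
456: 23  (via 450)
447: 25  (via 419)
455: 26  (via 456)
459: 35  (via 450)
421: 37  (via 456)
Shortest route: 419 → 450 → 456 → 421 = 37 m.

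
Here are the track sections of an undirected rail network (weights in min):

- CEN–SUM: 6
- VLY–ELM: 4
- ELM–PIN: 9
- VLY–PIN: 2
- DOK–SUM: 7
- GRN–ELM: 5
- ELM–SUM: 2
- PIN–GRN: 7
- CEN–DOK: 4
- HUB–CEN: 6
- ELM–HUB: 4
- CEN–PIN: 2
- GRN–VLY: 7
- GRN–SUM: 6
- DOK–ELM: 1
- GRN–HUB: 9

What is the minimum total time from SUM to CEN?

6 min

Settle nodes by increasing distance from SUM:
SUM: 0
ELM: 2  (via SUM)
DOK: 3  (via ELM)
GRN: 6  (via SUM)
HUB: 6  (via ELM)
VLY: 6  (via ELM)
CEN: 6  (via SUM)
Shortest route: SUM → CEN = 6 min.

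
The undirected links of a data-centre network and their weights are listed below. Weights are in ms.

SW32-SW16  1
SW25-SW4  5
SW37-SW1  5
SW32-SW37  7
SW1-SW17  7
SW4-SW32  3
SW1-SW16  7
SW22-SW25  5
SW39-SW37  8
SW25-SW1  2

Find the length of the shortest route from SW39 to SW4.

Enumerating some paths:
SW39 → SW37 → SW1 → SW25 → SW4: 8+5+2+5 = 20
SW39 → SW37 → SW32 → SW4: 8+7+3 = 18
Cheapest is SW39 → SW37 → SW32 → SW4 at 18 ms.

18 ms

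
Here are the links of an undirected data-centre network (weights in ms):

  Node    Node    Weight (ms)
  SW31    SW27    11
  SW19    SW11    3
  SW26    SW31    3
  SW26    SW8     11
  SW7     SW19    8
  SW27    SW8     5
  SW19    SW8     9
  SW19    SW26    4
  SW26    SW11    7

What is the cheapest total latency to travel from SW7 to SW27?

22 ms

Candidate routes:
SW7–SW19–SW26–SW31–SW27: 8+4+3+11 = 26
SW7–SW19–SW8–SW27: 8+9+5 = 22
Cheapest is SW7–SW19–SW8–SW27 at 22 ms.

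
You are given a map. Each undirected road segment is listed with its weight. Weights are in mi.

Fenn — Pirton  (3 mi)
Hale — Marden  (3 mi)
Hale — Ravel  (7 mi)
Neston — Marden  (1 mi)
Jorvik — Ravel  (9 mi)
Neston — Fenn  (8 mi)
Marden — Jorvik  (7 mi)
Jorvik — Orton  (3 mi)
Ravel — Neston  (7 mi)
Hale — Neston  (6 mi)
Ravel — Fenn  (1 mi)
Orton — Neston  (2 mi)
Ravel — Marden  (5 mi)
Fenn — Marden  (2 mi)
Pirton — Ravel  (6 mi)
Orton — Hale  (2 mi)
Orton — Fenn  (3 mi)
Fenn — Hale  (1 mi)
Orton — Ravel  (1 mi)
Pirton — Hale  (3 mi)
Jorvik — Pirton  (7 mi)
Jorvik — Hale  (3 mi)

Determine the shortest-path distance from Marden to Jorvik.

Candidate routes:
Marden–Hale–Jorvik: 3+3 = 6
Marden–Jorvik: 7 = 7
Marden–Fenn–Ravel–Orton–Jorvik: 2+1+1+3 = 7
The minimum is 6 mi via Marden–Hale–Jorvik.

6 mi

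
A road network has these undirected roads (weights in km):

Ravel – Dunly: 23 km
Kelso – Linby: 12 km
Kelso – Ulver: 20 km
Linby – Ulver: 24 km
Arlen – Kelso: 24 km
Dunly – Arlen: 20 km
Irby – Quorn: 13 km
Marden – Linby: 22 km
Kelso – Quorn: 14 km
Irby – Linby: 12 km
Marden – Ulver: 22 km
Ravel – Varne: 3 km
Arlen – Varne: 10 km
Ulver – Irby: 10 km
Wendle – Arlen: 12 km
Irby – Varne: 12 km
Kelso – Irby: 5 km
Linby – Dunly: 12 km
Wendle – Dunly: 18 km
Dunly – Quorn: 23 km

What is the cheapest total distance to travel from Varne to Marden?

44 km

Running Dijkstra from Varne:
Varne: 0
Ravel: 3  (via Varne)
Arlen: 10  (via Varne)
Irby: 12  (via Varne)
Kelso: 17  (via Irby)
Ulver: 22  (via Irby)
Wendle: 22  (via Arlen)
Linby: 24  (via Irby)
Quorn: 25  (via Irby)
Dunly: 26  (via Ravel)
Marden: 44  (via Ulver)
Shortest route: Varne–Irby–Ulver–Marden = 44 km.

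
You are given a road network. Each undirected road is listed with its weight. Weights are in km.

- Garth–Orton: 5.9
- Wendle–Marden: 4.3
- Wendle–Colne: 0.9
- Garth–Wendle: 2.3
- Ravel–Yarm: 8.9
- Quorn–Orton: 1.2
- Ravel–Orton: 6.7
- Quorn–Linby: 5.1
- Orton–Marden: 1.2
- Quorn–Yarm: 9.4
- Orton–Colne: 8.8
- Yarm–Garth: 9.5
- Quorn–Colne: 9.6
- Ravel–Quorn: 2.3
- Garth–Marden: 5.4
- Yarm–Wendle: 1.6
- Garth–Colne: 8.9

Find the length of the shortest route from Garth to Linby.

Running Dijkstra from Garth:
Garth: 0
Wendle: 2.3  (via Garth)
Colne: 3.2  (via Wendle)
Yarm: 3.9  (via Wendle)
Marden: 5.4  (via Garth)
Orton: 5.9  (via Garth)
Quorn: 7.1  (via Orton)
Ravel: 9.4  (via Quorn)
Linby: 12.2  (via Quorn)
Shortest route: Garth–Orton–Quorn–Linby = 12.2 km.

12.2 km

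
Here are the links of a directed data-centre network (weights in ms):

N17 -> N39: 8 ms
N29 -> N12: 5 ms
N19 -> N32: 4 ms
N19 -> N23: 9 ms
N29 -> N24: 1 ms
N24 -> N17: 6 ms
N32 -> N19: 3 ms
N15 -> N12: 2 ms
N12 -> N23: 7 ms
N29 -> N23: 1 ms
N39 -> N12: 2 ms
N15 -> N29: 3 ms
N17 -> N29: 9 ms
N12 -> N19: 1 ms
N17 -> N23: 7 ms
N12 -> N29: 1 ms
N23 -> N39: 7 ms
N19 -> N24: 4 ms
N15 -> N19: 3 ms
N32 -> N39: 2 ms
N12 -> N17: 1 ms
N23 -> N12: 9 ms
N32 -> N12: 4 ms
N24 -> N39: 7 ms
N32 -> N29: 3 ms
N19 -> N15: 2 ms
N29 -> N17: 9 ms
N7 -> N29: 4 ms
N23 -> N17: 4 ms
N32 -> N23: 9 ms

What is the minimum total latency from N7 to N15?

Settle nodes by increasing distance from N7:
N7: 0
N29: 4  (via N7)
N23: 5  (via N29)
N24: 5  (via N29)
N12: 9  (via N29)
N17: 9  (via N23)
N19: 10  (via N12)
N39: 12  (via N23)
N15: 12  (via N19)
Shortest route: N7 → N29 → N12 → N19 → N15 = 12 ms.

12 ms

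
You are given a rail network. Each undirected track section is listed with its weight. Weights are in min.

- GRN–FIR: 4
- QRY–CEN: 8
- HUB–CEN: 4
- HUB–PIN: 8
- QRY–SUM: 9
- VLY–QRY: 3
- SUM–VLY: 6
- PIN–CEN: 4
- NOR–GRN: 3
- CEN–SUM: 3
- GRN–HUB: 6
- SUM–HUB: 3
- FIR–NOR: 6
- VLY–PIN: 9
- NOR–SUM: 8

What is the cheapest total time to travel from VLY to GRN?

Candidate routes:
VLY → SUM → HUB → GRN: 6+3+6 = 15
VLY → SUM → NOR → GRN: 6+8+3 = 17
The minimum is 15 min via VLY → SUM → HUB → GRN.

15 min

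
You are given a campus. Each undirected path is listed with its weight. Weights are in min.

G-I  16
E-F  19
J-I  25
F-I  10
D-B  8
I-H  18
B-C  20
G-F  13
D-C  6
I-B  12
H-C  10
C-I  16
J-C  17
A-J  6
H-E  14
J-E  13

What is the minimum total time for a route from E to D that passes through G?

68 min

Best E to G: E–F–G costing 32
Shortest G→D: G–I–B–D = 36
Total via G: 32 + 36 = 68 min.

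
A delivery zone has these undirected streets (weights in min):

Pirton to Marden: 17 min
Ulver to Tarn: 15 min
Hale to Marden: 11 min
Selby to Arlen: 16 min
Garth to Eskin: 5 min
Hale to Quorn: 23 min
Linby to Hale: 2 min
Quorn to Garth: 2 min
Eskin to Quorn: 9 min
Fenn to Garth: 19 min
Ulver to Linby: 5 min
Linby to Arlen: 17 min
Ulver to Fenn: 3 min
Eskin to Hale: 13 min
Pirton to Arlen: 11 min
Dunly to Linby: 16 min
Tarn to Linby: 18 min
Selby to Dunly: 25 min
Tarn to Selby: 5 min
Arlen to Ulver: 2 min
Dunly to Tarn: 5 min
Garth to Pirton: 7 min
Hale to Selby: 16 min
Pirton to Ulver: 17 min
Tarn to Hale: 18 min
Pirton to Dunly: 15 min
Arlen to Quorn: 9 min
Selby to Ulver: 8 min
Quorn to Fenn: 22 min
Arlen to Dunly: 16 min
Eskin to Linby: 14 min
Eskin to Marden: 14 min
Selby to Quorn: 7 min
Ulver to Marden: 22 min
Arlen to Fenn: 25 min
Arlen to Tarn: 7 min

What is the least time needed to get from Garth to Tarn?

Enumerating some paths:
Garth - Eskin - Quorn - Selby - Tarn: 5+9+7+5 = 26
Garth - Quorn - Selby - Tarn: 2+7+5 = 14
Garth - Quorn - Arlen - Tarn: 2+9+7 = 18
Garth - Pirton - Arlen - Tarn: 7+11+7 = 25
The minimum is 14 min via Garth - Quorn - Selby - Tarn.

14 min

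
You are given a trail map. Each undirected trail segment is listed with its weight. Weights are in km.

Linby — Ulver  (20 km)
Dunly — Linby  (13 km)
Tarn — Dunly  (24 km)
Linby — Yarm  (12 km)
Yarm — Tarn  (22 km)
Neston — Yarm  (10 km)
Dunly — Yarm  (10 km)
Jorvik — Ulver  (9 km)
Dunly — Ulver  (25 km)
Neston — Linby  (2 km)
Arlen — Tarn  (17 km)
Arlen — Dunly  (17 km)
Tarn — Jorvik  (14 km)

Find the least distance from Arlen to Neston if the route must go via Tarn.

Best Arlen to Tarn: Arlen–Tarn costing 17
Best Tarn to Neston: Tarn–Yarm–Neston costing 32
Total via Tarn: 17 + 32 = 49 km.

49 km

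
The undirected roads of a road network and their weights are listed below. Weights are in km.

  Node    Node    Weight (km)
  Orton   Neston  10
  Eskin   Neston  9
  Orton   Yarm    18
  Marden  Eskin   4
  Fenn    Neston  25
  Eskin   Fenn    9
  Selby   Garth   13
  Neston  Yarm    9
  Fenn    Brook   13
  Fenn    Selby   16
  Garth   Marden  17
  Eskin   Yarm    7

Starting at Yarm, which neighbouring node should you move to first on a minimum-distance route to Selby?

Enumerating some paths:
Yarm–Neston–Eskin–Fenn–Selby: 9+9+9+16 = 43
Yarm–Neston–Fenn–Selby: 9+25+16 = 50
Yarm–Eskin–Fenn–Selby: 7+9+16 = 32
Yarm–Eskin–Marden–Garth–Selby: 7+4+17+13 = 41
The minimum is 32 km via Yarm–Eskin–Fenn–Selby.
So from Yarm the first move is to Eskin.

Eskin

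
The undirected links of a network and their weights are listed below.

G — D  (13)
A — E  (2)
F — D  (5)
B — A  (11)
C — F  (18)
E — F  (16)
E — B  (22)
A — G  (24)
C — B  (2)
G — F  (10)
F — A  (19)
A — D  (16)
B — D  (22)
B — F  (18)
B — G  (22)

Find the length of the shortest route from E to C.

15

Shortest distances from E:
E: 0
A: 2  (via E)
B: 13  (via A)
C: 15  (via B)
Shortest route: E–A–B–C = 15.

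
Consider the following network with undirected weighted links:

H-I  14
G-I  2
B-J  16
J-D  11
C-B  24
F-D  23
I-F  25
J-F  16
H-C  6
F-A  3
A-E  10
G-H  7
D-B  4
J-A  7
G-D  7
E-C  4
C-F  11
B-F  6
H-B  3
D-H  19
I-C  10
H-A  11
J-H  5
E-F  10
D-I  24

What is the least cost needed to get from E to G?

Shortest distances from E:
E: 0
C: 4  (via E)
A: 10  (via E)
F: 10  (via E)
H: 10  (via C)
B: 13  (via H)
I: 14  (via C)
J: 15  (via H)
G: 16  (via I)
Shortest route: E → C → I → G = 16.

16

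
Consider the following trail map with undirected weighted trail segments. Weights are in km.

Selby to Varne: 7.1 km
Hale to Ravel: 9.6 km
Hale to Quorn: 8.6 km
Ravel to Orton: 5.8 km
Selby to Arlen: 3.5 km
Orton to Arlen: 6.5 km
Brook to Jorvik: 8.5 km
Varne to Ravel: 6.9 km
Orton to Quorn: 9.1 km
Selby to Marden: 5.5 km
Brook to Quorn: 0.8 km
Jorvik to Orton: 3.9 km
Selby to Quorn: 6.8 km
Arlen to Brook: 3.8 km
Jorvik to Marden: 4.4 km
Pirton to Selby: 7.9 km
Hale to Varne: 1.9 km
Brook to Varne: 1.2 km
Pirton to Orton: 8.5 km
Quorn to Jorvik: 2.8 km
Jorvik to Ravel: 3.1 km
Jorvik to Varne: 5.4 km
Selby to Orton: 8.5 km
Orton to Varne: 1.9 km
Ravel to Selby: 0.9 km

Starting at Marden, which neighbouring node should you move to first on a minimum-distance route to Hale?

Compare a few routes:
Marden - Jorvik - Quorn - Brook - Varne - Hale: 4.4+2.8+0.8+1.2+1.9 = 11.1
Marden - Jorvik - Varne - Hale: 4.4+5.4+1.9 = 11.7
Marden - Jorvik - Orton - Varne - Hale: 4.4+3.9+1.9+1.9 = 12.1
Cheapest is Marden - Jorvik - Quorn - Brook - Varne - Hale at 11.1 km.
So from Marden the first move is to Jorvik.

Jorvik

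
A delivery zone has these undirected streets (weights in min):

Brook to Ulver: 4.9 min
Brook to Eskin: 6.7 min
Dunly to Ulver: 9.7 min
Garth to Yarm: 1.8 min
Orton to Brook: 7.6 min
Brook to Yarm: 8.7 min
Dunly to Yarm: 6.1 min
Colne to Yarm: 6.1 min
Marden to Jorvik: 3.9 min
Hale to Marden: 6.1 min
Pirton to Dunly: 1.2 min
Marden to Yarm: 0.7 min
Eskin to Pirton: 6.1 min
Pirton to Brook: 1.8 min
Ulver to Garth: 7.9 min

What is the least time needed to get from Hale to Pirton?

Running Dijkstra from Hale:
Hale: 0
Marden: 6.1  (via Hale)
Yarm: 6.8  (via Marden)
Garth: 8.6  (via Yarm)
Jorvik: 10  (via Marden)
Colne: 12.9  (via Yarm)
Dunly: 12.9  (via Yarm)
Pirton: 14.1  (via Dunly)
Shortest route: Hale–Marden–Yarm–Dunly–Pirton = 14.1 min.

14.1 min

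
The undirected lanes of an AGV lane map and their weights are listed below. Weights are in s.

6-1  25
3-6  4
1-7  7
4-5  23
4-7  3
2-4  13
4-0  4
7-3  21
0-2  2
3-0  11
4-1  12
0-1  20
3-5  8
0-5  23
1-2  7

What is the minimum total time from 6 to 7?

Settle nodes by increasing distance from 6:
6: 0
3: 4  (via 6)
5: 12  (via 3)
0: 15  (via 3)
2: 17  (via 0)
4: 19  (via 0)
7: 22  (via 4)
Shortest route: 6–3–0–4–7 = 22 s.

22 s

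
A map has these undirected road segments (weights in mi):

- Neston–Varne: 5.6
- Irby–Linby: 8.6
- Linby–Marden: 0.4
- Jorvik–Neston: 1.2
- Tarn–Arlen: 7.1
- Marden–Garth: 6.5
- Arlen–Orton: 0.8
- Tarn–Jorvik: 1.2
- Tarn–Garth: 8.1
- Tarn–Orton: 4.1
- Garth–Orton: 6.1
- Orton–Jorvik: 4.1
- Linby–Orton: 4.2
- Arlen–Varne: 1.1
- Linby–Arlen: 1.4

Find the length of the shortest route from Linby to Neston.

7.5 mi

Shortest distances from Linby:
Linby: 0
Marden: 0.4  (via Linby)
Arlen: 1.4  (via Linby)
Orton: 2.2  (via Arlen)
Varne: 2.5  (via Arlen)
Jorvik: 6.3  (via Orton)
Tarn: 6.3  (via Orton)
Garth: 6.9  (via Marden)
Neston: 7.5  (via Jorvik)
Shortest route: Linby–Arlen–Orton–Jorvik–Neston = 7.5 mi.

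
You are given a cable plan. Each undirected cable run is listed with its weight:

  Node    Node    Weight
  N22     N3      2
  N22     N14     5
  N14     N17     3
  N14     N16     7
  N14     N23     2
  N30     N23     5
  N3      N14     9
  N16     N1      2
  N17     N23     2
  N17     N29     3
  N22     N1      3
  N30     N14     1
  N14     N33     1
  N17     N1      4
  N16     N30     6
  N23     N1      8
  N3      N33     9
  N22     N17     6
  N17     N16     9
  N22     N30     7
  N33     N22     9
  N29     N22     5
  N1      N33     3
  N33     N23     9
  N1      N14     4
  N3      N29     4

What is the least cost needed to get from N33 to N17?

Compare a few routes:
N33 - N14 - N17: 1+3 = 4
N33 - N1 - N17: 3+4 = 7
N33 - N14 - N23 - N17: 1+2+2 = 5
N33 - N14 - N30 - N23 - N17: 1+1+5+2 = 9
The minimum is 4 via N33 - N14 - N17.

4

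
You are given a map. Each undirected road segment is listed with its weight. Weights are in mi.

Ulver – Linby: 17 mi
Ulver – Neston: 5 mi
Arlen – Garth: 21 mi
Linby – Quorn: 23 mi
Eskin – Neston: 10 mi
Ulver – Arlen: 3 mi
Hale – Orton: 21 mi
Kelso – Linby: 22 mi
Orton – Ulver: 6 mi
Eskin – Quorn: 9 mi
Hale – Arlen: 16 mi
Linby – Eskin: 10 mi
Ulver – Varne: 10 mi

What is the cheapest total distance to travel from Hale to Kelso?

Candidate routes:
Hale–Arlen–Ulver–Neston–Eskin–Linby–Kelso: 16+3+5+10+10+22 = 66
Hale–Arlen–Ulver–Linby–Kelso: 16+3+17+22 = 58
Cheapest is Hale–Arlen–Ulver–Linby–Kelso at 58 mi.

58 mi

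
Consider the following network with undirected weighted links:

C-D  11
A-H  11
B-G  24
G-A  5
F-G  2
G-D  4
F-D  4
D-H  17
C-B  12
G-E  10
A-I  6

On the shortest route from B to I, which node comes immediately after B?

Enumerating some paths:
B → C → D → G → A → I: 12+11+4+5+6 = 38
B → G → A → I: 24+5+6 = 35
B → C → D → F → G → A → I: 12+11+4+2+5+6 = 40
The minimum is 35 via B → G → A → I.
So from B the first move is to G.

G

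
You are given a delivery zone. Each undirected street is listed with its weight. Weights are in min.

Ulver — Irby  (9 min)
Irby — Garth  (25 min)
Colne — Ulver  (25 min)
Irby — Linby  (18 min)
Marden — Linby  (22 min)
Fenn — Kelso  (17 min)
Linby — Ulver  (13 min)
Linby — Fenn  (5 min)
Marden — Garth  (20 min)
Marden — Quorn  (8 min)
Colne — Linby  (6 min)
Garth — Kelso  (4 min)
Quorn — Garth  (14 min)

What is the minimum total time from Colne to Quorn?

36 min

Candidate routes:
Colne–Linby–Fenn–Kelso–Garth–Marden–Quorn: 6+5+17+4+20+8 = 60
Colne–Linby–Marden–Garth–Quorn: 6+22+20+14 = 62
Colne–Linby–Fenn–Kelso–Garth–Quorn: 6+5+17+4+14 = 46
Colne–Linby–Marden–Quorn: 6+22+8 = 36
Cheapest is Colne–Linby–Marden–Quorn at 36 min.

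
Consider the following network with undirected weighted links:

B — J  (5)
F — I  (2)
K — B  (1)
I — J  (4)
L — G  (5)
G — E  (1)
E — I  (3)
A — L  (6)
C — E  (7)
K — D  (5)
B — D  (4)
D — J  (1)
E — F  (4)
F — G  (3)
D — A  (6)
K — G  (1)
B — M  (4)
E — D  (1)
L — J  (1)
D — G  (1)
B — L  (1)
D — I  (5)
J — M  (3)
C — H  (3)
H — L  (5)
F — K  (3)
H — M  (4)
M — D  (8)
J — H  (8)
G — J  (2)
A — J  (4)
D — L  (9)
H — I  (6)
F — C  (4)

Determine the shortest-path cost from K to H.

7

Compare a few routes:
K → G → J → L → H: 1+2+1+5 = 9
K → B → L → H: 1+1+5 = 7
K → B → M → H: 1+4+4 = 9
The minimum is 7 via K → B → L → H.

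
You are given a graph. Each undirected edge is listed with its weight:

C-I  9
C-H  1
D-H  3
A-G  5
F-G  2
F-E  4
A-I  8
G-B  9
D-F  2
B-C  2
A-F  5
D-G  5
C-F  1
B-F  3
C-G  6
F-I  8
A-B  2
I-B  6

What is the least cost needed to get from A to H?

Candidate routes:
A–B–F–C–H: 2+3+1+1 = 7
A–B–C–H: 2+2+1 = 5
Cheapest is A–B–C–H at 5.

5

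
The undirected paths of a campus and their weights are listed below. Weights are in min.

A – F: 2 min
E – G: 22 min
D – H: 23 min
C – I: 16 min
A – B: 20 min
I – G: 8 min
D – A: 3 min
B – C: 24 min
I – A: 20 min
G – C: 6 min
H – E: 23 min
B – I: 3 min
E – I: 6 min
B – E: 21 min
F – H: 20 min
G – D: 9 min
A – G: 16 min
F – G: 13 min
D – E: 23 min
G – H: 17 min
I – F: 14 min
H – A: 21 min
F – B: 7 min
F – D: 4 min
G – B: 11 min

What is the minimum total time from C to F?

Running Dijkstra from C:
C: 0
G: 6  (via C)
I: 14  (via G)
D: 15  (via G)
B: 17  (via G)
A: 18  (via D)
F: 19  (via G)
Shortest route: C → G → F = 19 min.

19 min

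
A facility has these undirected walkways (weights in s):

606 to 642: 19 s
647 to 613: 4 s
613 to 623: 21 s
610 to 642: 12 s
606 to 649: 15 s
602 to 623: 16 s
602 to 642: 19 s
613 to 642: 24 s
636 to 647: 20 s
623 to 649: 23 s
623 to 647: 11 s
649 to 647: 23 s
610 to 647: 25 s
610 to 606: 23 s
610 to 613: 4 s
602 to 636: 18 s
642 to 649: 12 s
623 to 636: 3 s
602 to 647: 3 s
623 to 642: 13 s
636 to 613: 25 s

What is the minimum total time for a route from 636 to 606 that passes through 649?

Shortest 636→649: 636–623–649 = 26
Shortest 649→606: 649–606 = 15
Total via 649: 26 + 15 = 41 s.

41 s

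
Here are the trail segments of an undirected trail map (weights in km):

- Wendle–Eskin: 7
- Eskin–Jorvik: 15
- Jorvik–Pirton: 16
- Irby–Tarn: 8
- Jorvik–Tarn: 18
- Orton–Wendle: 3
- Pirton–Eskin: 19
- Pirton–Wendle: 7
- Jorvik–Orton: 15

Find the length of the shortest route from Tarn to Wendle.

Shortest distances from Tarn:
Tarn: 0
Irby: 8  (via Tarn)
Jorvik: 18  (via Tarn)
Orton: 33  (via Jorvik)
Eskin: 33  (via Jorvik)
Pirton: 34  (via Jorvik)
Wendle: 36  (via Orton)
Shortest route: Tarn–Jorvik–Orton–Wendle = 36 km.

36 km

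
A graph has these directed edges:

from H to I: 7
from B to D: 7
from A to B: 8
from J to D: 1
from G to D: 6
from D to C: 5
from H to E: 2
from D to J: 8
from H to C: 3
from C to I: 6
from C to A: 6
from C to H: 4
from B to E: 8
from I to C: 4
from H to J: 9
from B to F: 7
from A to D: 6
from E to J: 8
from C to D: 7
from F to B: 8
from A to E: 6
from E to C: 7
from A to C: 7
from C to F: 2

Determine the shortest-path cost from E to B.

17

Shortest distances from E:
E: 0
C: 7  (via E)
J: 8  (via E)
D: 9  (via J)
F: 9  (via C)
H: 11  (via C)
A: 13  (via C)
I: 13  (via C)
B: 17  (via F)
Shortest route: E → C → F → B = 17.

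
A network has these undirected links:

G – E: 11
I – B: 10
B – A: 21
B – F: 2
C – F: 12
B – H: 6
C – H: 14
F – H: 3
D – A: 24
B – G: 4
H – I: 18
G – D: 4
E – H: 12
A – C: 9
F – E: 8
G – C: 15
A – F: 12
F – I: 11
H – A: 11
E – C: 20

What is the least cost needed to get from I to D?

18

Shortest distances from I:
I: 0
B: 10  (via I)
F: 11  (via I)
G: 14  (via B)
H: 14  (via F)
D: 18  (via G)
Shortest route: I–B–G–D = 18.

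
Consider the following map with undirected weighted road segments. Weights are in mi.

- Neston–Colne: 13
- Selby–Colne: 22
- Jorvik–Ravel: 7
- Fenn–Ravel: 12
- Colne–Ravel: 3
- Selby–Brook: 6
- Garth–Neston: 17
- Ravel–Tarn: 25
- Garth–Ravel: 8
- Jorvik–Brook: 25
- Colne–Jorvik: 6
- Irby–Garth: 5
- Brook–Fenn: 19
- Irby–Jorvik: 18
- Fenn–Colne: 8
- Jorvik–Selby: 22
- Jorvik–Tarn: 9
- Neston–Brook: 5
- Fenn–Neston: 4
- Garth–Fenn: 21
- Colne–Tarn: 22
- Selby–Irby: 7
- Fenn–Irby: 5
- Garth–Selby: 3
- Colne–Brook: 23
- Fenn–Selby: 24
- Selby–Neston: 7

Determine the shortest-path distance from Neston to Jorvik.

Compare a few routes:
Neston - Colne - Jorvik: 13+6 = 19
Neston - Fenn - Colne - Ravel - Jorvik: 4+8+3+7 = 22
Neston - Fenn - Colne - Jorvik: 4+8+6 = 18
The minimum is 18 mi via Neston - Fenn - Colne - Jorvik.

18 mi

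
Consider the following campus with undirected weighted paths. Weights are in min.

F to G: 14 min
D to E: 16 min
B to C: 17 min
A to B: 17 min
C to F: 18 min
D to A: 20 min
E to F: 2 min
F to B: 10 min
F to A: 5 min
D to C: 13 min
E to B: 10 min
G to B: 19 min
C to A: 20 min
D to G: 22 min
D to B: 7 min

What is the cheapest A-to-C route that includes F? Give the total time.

23 min

Best A to F: A–F costing 5
Best F to C: F–C costing 18
Total via F: 5 + 18 = 23 min.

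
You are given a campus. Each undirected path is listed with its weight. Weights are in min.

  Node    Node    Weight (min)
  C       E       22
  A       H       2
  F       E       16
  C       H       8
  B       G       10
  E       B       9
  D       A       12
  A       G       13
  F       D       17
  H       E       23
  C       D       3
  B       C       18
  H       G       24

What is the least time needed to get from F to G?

35 min

Settle nodes by increasing distance from F:
F: 0
E: 16  (via F)
D: 17  (via F)
C: 20  (via D)
B: 25  (via E)
H: 28  (via C)
A: 29  (via D)
G: 35  (via B)
Shortest route: F → E → B → G = 35 min.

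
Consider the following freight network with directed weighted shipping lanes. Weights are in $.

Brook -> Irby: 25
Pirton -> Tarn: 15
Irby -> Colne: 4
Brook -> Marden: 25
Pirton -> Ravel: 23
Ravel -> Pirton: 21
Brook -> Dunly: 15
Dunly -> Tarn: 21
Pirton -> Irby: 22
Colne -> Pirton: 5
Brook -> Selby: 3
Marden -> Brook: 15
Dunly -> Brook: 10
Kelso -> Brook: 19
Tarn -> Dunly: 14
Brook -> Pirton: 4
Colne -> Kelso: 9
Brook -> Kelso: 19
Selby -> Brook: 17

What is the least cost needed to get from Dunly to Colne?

$39

Candidate routes:
Dunly–Brook–Irby–Colne: 10+25+4 = 39
Dunly–Brook–Pirton–Irby–Colne: 10+4+22+4 = 40
The minimum is $39 via Dunly–Brook–Irby–Colne.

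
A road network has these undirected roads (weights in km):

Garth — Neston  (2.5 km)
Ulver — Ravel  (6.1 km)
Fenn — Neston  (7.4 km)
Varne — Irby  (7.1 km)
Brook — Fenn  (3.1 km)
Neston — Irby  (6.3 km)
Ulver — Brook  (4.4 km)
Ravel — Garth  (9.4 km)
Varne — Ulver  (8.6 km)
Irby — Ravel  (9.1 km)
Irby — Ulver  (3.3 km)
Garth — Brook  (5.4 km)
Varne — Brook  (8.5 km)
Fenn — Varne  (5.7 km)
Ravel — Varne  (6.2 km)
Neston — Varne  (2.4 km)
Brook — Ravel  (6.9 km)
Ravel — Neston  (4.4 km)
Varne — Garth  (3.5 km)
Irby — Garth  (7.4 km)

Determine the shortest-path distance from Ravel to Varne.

6.2 km

Shortest distances from Ravel:
Ravel: 0
Neston: 4.4  (via Ravel)
Ulver: 6.1  (via Ravel)
Varne: 6.2  (via Ravel)
Shortest route: Ravel → Varne = 6.2 km.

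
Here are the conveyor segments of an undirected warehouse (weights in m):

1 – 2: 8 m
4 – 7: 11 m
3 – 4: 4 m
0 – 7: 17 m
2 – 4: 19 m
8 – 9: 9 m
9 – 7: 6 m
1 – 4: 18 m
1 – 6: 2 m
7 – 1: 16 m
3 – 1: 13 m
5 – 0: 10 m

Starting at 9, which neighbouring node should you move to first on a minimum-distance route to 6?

Enumerating some paths:
9–7–1–6: 6+16+2 = 24
9–7–4–3–1–6: 6+11+4+13+2 = 36
The minimum is 24 m via 9–7–1–6.
So from 9 the first move is to 7.

7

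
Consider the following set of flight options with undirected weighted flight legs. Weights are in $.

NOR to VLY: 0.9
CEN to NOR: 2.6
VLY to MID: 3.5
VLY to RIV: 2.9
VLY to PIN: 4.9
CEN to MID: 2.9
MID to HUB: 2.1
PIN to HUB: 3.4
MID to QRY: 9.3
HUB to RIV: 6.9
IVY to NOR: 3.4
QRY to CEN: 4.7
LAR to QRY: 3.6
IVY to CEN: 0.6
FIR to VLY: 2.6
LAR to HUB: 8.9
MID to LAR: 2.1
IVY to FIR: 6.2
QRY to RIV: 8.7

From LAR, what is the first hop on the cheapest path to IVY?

Enumerating some paths:
LAR–QRY–CEN–IVY: 3.6+4.7+0.6 = 8.9
LAR–MID–CEN–IVY: 2.1+2.9+0.6 = 5.6
LAR–MID–VLY–NOR–IVY: 2.1+3.5+0.9+3.4 = 9.9
LAR–MID–VLY–NOR–CEN–IVY: 2.1+3.5+0.9+2.6+0.6 = 9.7
The minimum is $5.6 via LAR–MID–CEN–IVY.
So from LAR the first move is to MID.

MID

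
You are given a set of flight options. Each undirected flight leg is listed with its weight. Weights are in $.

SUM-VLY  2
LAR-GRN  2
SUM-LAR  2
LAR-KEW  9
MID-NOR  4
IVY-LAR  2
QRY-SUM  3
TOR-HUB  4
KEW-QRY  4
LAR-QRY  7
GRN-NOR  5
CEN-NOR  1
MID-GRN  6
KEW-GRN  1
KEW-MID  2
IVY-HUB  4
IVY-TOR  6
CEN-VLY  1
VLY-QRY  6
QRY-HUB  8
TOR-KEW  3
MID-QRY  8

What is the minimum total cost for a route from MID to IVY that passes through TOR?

Best MID to TOR: MID–KEW–TOR costing 5
Shortest TOR→IVY: TOR–IVY = 6
Total via TOR: 5 + 6 = $11.

$11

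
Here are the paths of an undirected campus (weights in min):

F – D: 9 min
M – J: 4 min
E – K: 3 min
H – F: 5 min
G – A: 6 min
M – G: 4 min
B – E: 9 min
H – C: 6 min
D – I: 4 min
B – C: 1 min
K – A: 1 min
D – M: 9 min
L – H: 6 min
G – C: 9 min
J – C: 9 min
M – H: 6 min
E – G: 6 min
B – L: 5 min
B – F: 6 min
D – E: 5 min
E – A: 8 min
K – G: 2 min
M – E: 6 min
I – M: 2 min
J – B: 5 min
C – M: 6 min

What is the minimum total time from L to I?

14 min

Compare a few routes:
L - B - C - H - M - I: 5+1+6+6+2 = 20
L - B - J - M - I: 5+5+4+2 = 16
L - B - C - M - I: 5+1+6+2 = 14
Cheapest is L - B - C - M - I at 14 min.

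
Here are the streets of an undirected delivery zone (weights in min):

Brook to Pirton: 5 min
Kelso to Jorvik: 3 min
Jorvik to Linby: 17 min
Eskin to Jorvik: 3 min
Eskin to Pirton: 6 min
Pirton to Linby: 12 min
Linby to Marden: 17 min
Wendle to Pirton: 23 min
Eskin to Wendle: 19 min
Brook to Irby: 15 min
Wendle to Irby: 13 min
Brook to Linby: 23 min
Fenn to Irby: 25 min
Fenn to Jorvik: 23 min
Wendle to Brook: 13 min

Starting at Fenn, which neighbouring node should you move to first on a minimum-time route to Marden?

Jorvik

Candidate routes:
Fenn–Irby–Brook–Pirton–Linby–Marden: 25+15+5+12+17 = 74
Fenn–Jorvik–Eskin–Pirton–Brook–Linby–Marden: 23+3+6+5+23+17 = 77
Fenn–Jorvik–Linby–Marden: 23+17+17 = 57
Fenn–Jorvik–Eskin–Pirton–Linby–Marden: 23+3+6+12+17 = 61
The minimum is 57 min via Fenn–Jorvik–Linby–Marden.
So from Fenn the first move is to Jorvik.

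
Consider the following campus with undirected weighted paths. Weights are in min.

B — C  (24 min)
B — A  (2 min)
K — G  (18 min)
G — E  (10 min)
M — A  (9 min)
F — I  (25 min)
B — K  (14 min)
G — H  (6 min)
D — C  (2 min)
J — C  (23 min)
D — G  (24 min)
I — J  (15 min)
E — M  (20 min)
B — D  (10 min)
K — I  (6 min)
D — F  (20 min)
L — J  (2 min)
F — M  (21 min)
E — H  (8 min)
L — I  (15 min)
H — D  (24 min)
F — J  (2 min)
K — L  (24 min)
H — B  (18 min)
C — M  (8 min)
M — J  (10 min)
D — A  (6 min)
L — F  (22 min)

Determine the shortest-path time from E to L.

32 min

Enumerating some paths:
E - M - F - J - L: 20+21+2+2 = 45
E - G - K - I - L: 10+18+6+15 = 49
E - M - J - L: 20+10+2 = 32
E - H - B - A - M - J - L: 8+18+2+9+10+2 = 49
The minimum is 32 min via E - M - J - L.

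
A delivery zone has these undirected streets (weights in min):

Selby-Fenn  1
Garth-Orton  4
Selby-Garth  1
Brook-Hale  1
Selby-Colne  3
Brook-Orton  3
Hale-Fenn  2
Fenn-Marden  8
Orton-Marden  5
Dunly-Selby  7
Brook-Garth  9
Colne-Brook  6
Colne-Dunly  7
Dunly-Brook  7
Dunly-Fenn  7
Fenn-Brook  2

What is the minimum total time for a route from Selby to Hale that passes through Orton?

9 min

Shortest Selby→Orton: Selby → Garth → Orton = 5
Shortest Orton→Hale: Orton → Brook → Hale = 4
Total via Orton: 5 + 4 = 9 min.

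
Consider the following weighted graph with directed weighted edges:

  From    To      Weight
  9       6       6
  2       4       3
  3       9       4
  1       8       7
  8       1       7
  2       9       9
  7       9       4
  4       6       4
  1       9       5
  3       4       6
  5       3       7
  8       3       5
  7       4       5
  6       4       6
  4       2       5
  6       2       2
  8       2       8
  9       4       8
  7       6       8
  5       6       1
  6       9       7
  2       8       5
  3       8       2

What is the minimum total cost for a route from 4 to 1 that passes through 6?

Shortest 4→6: 4 → 6 = 4
Best 6 to 1: 6 → 2 → 8 → 1 costing 14
Total via 6: 4 + 14 = 18.

18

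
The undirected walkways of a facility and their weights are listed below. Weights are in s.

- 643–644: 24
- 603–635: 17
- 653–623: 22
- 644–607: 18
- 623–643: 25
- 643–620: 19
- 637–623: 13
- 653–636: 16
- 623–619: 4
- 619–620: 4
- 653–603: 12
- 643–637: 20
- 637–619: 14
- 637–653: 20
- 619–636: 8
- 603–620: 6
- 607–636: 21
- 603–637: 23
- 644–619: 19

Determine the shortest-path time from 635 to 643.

Shortest distances from 635:
635: 0
603: 17  (via 635)
620: 23  (via 603)
619: 27  (via 620)
653: 29  (via 603)
623: 31  (via 619)
636: 35  (via 619)
637: 40  (via 603)
643: 42  (via 620)
Shortest route: 635 → 603 → 620 → 643 = 42 s.

42 s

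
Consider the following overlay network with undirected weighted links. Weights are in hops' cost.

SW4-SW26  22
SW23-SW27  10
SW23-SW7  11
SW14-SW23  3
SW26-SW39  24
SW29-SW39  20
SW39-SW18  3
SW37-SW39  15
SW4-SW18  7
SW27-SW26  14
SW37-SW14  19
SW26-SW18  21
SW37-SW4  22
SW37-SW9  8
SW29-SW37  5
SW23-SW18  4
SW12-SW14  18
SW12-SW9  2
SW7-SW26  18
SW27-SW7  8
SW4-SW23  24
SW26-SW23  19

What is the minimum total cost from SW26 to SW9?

42 hops' cost

Running Dijkstra from SW26:
SW26: 0
SW27: 14  (via SW26)
SW7: 18  (via SW26)
SW23: 19  (via SW26)
SW18: 21  (via SW26)
SW14: 22  (via SW23)
SW4: 22  (via SW26)
SW39: 24  (via SW26)
SW37: 39  (via SW39)
SW12: 40  (via SW14)
SW9: 42  (via SW12)
Shortest route: SW26–SW23–SW14–SW12–SW9 = 42 hops' cost.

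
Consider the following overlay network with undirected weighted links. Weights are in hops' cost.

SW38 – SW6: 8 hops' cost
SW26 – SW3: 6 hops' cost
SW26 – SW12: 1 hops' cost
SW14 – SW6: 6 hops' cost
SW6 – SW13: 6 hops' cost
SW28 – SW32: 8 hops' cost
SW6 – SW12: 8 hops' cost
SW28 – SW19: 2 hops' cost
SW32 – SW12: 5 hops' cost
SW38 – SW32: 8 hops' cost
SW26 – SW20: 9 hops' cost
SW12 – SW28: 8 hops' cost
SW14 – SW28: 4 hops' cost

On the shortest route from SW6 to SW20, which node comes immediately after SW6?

Candidate routes:
SW6 → SW14 → SW28 → SW12 → SW26 → SW20: 6+4+8+1+9 = 28
SW6 → SW12 → SW26 → SW20: 8+1+9 = 18
Cheapest is SW6 → SW12 → SW26 → SW20 at 18 hops' cost.
So from SW6 the first move is to SW12.

SW12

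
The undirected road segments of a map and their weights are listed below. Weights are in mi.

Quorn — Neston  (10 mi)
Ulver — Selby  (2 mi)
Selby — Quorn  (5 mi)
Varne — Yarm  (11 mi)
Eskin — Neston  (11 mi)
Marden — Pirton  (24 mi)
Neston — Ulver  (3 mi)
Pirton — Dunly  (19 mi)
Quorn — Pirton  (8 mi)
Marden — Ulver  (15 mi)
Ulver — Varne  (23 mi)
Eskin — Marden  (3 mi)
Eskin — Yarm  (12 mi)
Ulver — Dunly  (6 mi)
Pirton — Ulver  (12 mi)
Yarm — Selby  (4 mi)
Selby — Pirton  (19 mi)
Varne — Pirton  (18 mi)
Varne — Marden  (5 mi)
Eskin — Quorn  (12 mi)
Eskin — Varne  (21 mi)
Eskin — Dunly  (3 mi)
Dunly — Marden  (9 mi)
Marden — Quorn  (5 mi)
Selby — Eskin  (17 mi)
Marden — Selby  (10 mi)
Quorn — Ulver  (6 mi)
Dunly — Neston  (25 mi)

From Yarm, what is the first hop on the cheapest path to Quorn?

Compare a few routes:
Yarm → Selby → Ulver → Neston → Quorn: 4+2+3+10 = 19
Yarm → Selby → Ulver → Quorn: 4+2+6 = 12
Yarm → Selby → Quorn: 4+5 = 9
Cheapest is Yarm → Selby → Quorn at 9 mi.
So from Yarm the first move is to Selby.

Selby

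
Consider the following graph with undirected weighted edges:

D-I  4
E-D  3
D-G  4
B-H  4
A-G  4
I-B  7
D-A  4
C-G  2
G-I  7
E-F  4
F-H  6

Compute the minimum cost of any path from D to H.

Compare a few routes:
D–G–I–B–H: 4+7+7+4 = 22
D–A–G–I–B–H: 4+4+7+7+4 = 26
D–E–F–H: 3+4+6 = 13
D–I–B–H: 4+7+4 = 15
Cheapest is D–E–F–H at 13.

13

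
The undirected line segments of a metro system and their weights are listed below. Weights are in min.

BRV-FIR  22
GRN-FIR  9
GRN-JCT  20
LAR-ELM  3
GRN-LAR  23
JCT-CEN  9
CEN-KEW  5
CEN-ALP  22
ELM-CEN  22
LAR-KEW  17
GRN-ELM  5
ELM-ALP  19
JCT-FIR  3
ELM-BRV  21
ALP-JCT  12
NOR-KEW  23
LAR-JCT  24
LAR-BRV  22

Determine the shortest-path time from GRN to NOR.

48 min

Running Dijkstra from GRN:
GRN: 0
ELM: 5  (via GRN)
LAR: 8  (via ELM)
FIR: 9  (via GRN)
JCT: 12  (via FIR)
CEN: 21  (via JCT)
ALP: 24  (via ELM)
KEW: 25  (via LAR)
BRV: 26  (via ELM)
NOR: 48  (via KEW)
Shortest route: GRN–ELM–LAR–KEW–NOR = 48 min.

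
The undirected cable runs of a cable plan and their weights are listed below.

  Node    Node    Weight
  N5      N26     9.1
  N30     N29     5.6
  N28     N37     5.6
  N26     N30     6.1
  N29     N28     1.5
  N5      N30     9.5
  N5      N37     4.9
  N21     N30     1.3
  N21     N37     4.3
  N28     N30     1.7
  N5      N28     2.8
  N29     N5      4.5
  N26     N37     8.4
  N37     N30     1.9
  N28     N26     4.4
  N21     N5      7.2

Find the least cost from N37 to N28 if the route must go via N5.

7.7

Shortest N37→N5: N37–N5 = 4.9
Best N5 to N28: N5–N28 costing 2.8
Total via N5: 4.9 + 2.8 = 7.7.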